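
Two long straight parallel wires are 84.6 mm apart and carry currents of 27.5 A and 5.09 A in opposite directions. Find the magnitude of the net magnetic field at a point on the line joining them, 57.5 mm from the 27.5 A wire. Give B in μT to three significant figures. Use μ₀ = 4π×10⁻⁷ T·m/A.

B ≈ 133 μT

Each long wire gives B = μ₀I/(2πd). Distances are d₁ = 0.0575 m and d₂ = 0.0271 m.
B₁ = 9.57×10⁻⁵ T, B₂ = 3.76×10⁻⁵ T.
Between antiparallel currents both contributions point the same way, so they add. B = B₁ + B₂ = 9.57×10⁻⁵ + 3.76×10⁻⁵ = 1.33×10⁻⁴ T.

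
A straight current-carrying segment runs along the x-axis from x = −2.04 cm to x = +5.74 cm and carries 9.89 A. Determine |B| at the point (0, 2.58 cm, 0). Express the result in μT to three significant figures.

B ≈ 58.7 μT

For a finite straight segment, B = (μ₀I/4πd)(sinθ₁ + sinθ₂), where θ₁, θ₂ are the angles from the perpendicular to each end.
The perpendicular distance is d = 0.0258 m; the end-offsets along the wire are a = 0.0204 m and b = 0.0574 m.
sinθ₁ = 0.0204/√(0.0204²+0.0258²) = 0.6202; sinθ₂ = 0.0574/√(0.0574²+0.0258²) = 0.9121.
B = (4π×10⁻⁷ × 9.89) / (4π × 0.0258) × (0.6202 + 0.9121) = 5.87×10⁻⁵ T.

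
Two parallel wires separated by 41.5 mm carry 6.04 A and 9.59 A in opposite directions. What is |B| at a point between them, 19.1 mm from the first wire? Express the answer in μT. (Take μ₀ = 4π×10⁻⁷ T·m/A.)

Each long wire gives B = μ₀I/(2πd). Distances are d₁ = 0.0191 m and d₂ = 0.0224 m.
B₁ = 6.32×10⁻⁵ T, B₂ = 8.56×10⁻⁵ T.
Between antiparallel currents both contributions point the same way, so they add. B = B₁ + B₂ = 6.32×10⁻⁵ + 8.56×10⁻⁵ = 1.49×10⁻⁴ T.

B ≈ 149 μT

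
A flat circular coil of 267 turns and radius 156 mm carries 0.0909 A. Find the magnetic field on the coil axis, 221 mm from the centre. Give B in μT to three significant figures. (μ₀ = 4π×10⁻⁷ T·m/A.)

B ≈ 18.7 μT

For an N-turn flat coil, B = Nμ₀IR²/[2(R²+z²)^(3/2)] with R = 0.156 m, z = 0.221 m.
B = 267 × 7.02×10⁻⁸ T = 1.87×10⁻⁵ T.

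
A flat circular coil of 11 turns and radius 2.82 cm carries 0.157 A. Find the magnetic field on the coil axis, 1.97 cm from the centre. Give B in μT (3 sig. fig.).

B ≈ 21.2 μT

For an N-turn flat coil, B = Nμ₀IR²/[2(R²+z²)^(3/2)] with R = 0.0282 m, z = 0.0197 m.
B = 11 × 1.93×10⁻⁶ T = 2.12×10⁻⁵ T.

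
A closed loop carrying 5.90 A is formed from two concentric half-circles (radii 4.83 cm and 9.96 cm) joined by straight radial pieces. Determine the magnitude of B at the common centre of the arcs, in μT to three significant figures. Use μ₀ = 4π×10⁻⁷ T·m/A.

B ≈ 19.8 μT

The radial connectors point toward the centre, so dl × r̂ = 0 and they contribute nothing.
Each semicircle gives μ₀I/(4R): inner arc 3.84×10⁻⁵ T, outer arc 1.86×10⁻⁵ T.
The two arcs carry current in opposite angular senses, so their fields oppose: B = |3.84×10⁻⁵ − 1.86×10⁻⁵| = 1.98×10⁻⁵ T.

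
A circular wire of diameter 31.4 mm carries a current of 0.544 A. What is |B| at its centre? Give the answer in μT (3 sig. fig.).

B ≈ 21.8 μT

At the centre of a circular loop the Biot–Savart law gives B = μ₀I/(2R) (so R = 0.0157 m).
B = (4π×10⁻⁷ × 0.544) / (2 × 0.0157) = 2.18×10⁻⁵ T.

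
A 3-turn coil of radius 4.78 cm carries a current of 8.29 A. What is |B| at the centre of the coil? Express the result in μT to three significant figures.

B ≈ 327 μT

For an N-turn flat coil, B = Nμ₀I/(2R) with R = 0.0478 m.
B = 3 × 1.09×10⁻⁴ T = 3.27×10⁻⁴ T.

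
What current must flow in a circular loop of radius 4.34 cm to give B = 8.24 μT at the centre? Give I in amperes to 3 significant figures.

I ≈ 0.569 A

At the centre of a circular loop B = μ₀I/(2R), so I = 2RB/μ₀.
With R = 0.0434 m, I = 2 × 0.0434 × 8.24×10⁻⁶ / (4π×10⁻⁷) = 0.569 A.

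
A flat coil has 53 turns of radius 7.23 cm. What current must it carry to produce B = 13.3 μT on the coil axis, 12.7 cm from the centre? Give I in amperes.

For an N-turn coil, B = Nμ₀IR²/[2(R²+z²)^(3/2)] with R = 0.0723 m, z = 0.127 m, so I = 2B(R²+z²)^(3/2)/(Nμ₀R²) = 2 × 1.33×10⁻⁵ × 3.12×10⁻³ / (53 × 4π×10⁻⁷ × 0.005227) = 0.238 A.

I ≈ 0.238 A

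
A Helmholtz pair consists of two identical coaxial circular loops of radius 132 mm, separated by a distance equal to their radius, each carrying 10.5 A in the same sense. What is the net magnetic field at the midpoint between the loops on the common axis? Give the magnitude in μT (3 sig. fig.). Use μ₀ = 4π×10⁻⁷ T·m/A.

Each loop contributes B = μ₀IR²/[2(R²+z²)^(3/2)] on the axis, with z measured from that loop.
Loop 1 (z = 0.066 m): B₁ = 3.58×10⁻⁵ T. Loop 2 (z = 0.066 m): B₂ = 3.58×10⁻⁵ T.
The fields add: B = B₁ + B₂ = 7.15×10⁻⁵ T.

B ≈ 71.5 μT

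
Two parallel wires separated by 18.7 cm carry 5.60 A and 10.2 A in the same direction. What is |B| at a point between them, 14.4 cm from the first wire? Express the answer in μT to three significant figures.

Each long wire gives B = μ₀I/(2πd). Distances are d₁ = 0.144 m and d₂ = 0.043 m.
B₁ = 7.78×10⁻⁶ T, B₂ = 4.74×10⁻⁵ T.
Between parallel currents the two contributions point in opposite directions, so they subtract. B = |B₁ − B₂| = |7.78×10⁻⁶ − 4.74×10⁻⁵| = 3.97×10⁻⁵ T.

B ≈ 39.7 μT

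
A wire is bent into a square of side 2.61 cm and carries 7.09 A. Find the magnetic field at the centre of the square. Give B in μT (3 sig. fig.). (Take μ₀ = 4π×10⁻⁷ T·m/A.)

Each side is a finite straight segment at perpendicular distance d = a/(2 tan(π/4)) = 0.01305 m from the centre, with end-angles ±π/4.
One side contributes B₁ = (μ₀I/4πd)·2 sin(π/4) = 7.68×10⁻⁵ T.
All 4 sides add in the same direction: B = 4 × 7.68×10⁻⁵ = 3.07×10⁻⁴ T.

B ≈ 307 μT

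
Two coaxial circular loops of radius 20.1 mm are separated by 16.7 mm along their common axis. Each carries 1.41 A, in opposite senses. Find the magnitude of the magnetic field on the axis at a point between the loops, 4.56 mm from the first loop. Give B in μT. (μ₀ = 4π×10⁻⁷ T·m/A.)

B ≈ 13.2 μT

Each loop contributes B = μ₀IR²/[2(R²+z²)^(3/2)] on the axis, with z measured from that loop.
Loop 1 (z = 0.00456 m): B₁ = 4.09×10⁻⁵ T. Loop 2 (z = 0.01214 m): B₂ = 2.76×10⁻⁵ T.
The fields oppose: B = |B₁ − B₂| = 1.32×10⁻⁵ T.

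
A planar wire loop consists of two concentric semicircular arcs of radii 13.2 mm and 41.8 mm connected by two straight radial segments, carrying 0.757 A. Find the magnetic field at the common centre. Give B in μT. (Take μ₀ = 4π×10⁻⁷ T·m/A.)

B ≈ 12.3 μT

The radial connectors point toward the centre, so dl × r̂ = 0 and they contribute nothing.
Each semicircle gives μ₀I/(4R): inner arc 1.80×10⁻⁵ T, outer arc 5.69×10⁻⁶ T.
The two arcs carry current in opposite angular senses, so their fields oppose: B = |1.80×10⁻⁵ − 5.69×10⁻⁶| = 1.23×10⁻⁵ T.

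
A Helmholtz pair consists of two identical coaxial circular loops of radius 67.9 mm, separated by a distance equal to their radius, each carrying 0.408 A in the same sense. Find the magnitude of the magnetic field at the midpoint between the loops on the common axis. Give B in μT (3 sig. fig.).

Each loop contributes B = μ₀IR²/[2(R²+z²)^(3/2)] on the axis, with z measured from that loop.
Loop 1 (z = 0.03395 m): B₁ = 2.70×10⁻⁶ T. Loop 2 (z = 0.03395 m): B₂ = 2.70×10⁻⁶ T.
The fields add: B = B₁ + B₂ = 5.40×10⁻⁶ T.

B ≈ 5.40 μT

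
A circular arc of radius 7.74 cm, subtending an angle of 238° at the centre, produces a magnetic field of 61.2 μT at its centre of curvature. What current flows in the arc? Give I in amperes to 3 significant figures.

For a circular arc, B = μ₀Iφ/(4πR) with φ in radians; here φ = 4.154 rad.
So I = 4πRB/(μ₀φ) = 4π × 0.0774 × 6.12×10⁻⁵ / (4π×10⁻⁷ × 4.154) = 11.4 A.

I ≈ 11.4 A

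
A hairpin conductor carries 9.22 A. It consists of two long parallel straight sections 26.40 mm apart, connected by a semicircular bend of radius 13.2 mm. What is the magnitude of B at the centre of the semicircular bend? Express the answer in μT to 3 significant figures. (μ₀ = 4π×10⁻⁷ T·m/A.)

B ≈ 359 μT

The semicircular arc contributes B_arc = μ₀I·π/(4πR) = μ₀I/(4R) = 2.19×10⁻⁴ T.
Each semi-infinite lead is at perpendicular distance R = 0.0132 m from the centre, with the perpendicular foot at its near end, so it contributes μ₀I/(4πR); both point the same way, together 1.40×10⁻⁴ T.
Arc and leads all point the same direction: B = 2.19×10⁻⁴ + 1.40×10⁻⁴ = 3.59×10⁻⁴ T.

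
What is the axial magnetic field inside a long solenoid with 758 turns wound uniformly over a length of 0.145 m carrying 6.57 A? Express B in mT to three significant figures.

Inside a long solenoid, B = μ₀nI with n = 5228 turns/m.
B = 4π×10⁻⁷ × 5228 × 6.57 = 4.32×10⁻² T.

B ≈ 43.2 mT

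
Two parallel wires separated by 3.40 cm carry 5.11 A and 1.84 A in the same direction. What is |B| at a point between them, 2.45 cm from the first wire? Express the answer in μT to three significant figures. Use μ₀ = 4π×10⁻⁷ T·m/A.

B ≈ 2.98 μT

Each long wire gives B = μ₀I/(2πd). Distances are d₁ = 0.0245 m and d₂ = 0.0095 m.
B₁ = 4.17×10⁻⁵ T, B₂ = 3.87×10⁻⁵ T.
Between parallel currents the two contributions point in opposite directions, so they subtract. B = |B₁ − B₂| = |4.17×10⁻⁵ − 3.87×10⁻⁵| = 2.98×10⁻⁶ T.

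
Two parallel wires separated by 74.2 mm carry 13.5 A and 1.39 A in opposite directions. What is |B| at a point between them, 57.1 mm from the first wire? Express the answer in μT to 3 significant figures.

B ≈ 63.5 μT

Each long wire gives B = μ₀I/(2πd). Distances are d₁ = 0.0571 m and d₂ = 0.0171 m.
B₁ = 4.73×10⁻⁵ T, B₂ = 1.63×10⁻⁵ T.
Between antiparallel currents both contributions point the same way, so they add. B = B₁ + B₂ = 4.73×10⁻⁵ + 1.63×10⁻⁵ = 6.35×10⁻⁵ T.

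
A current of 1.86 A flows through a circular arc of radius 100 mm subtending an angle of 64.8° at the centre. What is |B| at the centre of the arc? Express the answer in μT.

The Biot–Savart field of a circular arc at its centre is B = μ₀Iφ/(4πR), with φ = 1.131 rad.
B = (4π×10⁻⁷ × 1.86 × 1.131) / (4π × 0.1) = 2.10×10⁻⁶ T.

B ≈ 2.10 μT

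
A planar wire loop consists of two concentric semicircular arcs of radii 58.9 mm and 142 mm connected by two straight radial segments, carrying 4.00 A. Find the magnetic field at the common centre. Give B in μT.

The radial connectors point toward the centre, so dl × r̂ = 0 and they contribute nothing.
Each semicircle gives μ₀I/(4R): inner arc 2.13×10⁻⁵ T, outer arc 8.85×10⁻⁶ T.
The two arcs carry current in opposite angular senses, so their fields oppose: B = |2.13×10⁻⁵ − 8.85×10⁻⁶| = 1.25×10⁻⁵ T.

B ≈ 12.5 μT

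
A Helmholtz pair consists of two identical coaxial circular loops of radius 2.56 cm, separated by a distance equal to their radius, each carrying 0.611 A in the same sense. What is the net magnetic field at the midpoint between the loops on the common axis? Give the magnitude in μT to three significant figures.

B ≈ 21.5 μT

Each loop contributes B = μ₀IR²/[2(R²+z²)^(3/2)] on the axis, with z measured from that loop.
Loop 1 (z = 0.0128 m): B₁ = 1.07×10⁻⁵ T. Loop 2 (z = 0.0128 m): B₂ = 1.07×10⁻⁵ T.
The fields add: B = B₁ + B₂ = 2.15×10⁻⁵ T.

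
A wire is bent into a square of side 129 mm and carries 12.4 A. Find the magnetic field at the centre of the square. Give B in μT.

Each side is a finite straight segment at perpendicular distance d = a/(2 tan(π/4)) = 0.0645 m from the centre, with end-angles ±π/4.
One side contributes B₁ = (μ₀I/4πd)·2 sin(π/4) = 2.72×10⁻⁵ T.
All 4 sides add in the same direction: B = 4 × 2.72×10⁻⁵ = 1.09×10⁻⁴ T.

B ≈ 109 μT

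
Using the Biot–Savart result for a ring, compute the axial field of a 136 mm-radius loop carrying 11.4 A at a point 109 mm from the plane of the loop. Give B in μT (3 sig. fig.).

B ≈ 25.0 μT

On the axis of a circular loop, B = μ₀IR² / [2(R²+z²)^(3/2)].
R² + z² = (0.136)² + (0.109)² = 0.03038 m², and (R²+z²)^(3/2) = 5.29×10⁻³ m³.
B = (4π×10⁻⁷ × 11.4 × 0.0185) / (2 × 5.29×10⁻³) = 2.50×10⁻⁵ T.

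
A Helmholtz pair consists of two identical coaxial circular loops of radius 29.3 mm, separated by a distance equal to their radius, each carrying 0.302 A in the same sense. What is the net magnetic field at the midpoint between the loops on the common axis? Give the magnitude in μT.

B ≈ 9.27 μT

Each loop contributes B = μ₀IR²/[2(R²+z²)^(3/2)] on the axis, with z measured from that loop.
Loop 1 (z = 0.01465 m): B₁ = 4.63×10⁻⁶ T. Loop 2 (z = 0.01465 m): B₂ = 4.63×10⁻⁶ T.
The fields add: B = B₁ + B₂ = 9.27×10⁻⁶ T.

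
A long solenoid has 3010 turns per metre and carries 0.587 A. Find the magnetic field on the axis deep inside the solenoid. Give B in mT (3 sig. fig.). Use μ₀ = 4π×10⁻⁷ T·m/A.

B ≈ 2.22 mT

Inside a long solenoid, B = μ₀nI with n = 3010 turns/m.
B = 4π×10⁻⁷ × 3010 × 0.587 = 2.22×10⁻³ T.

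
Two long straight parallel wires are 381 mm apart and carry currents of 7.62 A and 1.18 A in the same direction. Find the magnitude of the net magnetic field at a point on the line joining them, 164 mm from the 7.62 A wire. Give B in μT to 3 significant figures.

B ≈ 8.21 μT

Each long wire gives B = μ₀I/(2πd). Distances are d₁ = 0.164 m and d₂ = 0.217 m.
B₁ = 9.29×10⁻⁶ T, B₂ = 1.09×10⁻⁶ T.
Between parallel currents the two contributions point in opposite directions, so they subtract. B = |B₁ − B₂| = |9.29×10⁻⁶ − 1.09×10⁻⁶| = 8.21×10⁻⁶ T.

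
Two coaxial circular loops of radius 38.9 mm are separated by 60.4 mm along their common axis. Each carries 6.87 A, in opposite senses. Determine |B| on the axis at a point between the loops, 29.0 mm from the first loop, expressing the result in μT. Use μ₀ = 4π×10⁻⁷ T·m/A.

B ≈ 4.90 μT

Each loop contributes B = μ₀IR²/[2(R²+z²)^(3/2)] on the axis, with z measured from that loop.
Loop 1 (z = 0.029 m): B₁ = 5.72×10⁻⁵ T. Loop 2 (z = 0.0314 m): B₂ = 5.23×10⁻⁵ T.
The fields oppose: B = |B₁ − B₂| = 4.90×10⁻⁶ T.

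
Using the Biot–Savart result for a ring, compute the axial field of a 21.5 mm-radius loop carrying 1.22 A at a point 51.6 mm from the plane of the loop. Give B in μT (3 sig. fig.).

B ≈ 2.03 μT

On the axis of a circular loop, B = μ₀IR² / [2(R²+z²)^(3/2)].
R² + z² = (0.0215)² + (0.0516)² = 0.003125 m², and (R²+z²)^(3/2) = 1.75×10⁻⁴ m³.
B = (4π×10⁻⁷ × 1.22 × 0.0004623) / (2 × 1.75×10⁻⁴) = 2.03×10⁻⁶ T.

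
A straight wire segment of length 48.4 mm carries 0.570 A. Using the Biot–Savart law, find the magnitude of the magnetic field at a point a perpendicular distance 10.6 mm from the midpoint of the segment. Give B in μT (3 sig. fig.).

For a finite straight segment, B = (μ₀I/4πd)(sinθ₁ + sinθ₂), where θ₁, θ₂ are the angles from the perpendicular to each end.
The perpendicular from the point meets the wire at its midpoint, so each end is L/2 = 0.0242 m away along the wire.
sinθ₁ = 0.0242/√(0.0242²+0.0106²) = 0.9160; sinθ₂ = 0.0242/√(0.0242²+0.0106²) = 0.9160.
B = (4π×10⁻⁷ × 0.570) / (4π × 0.0106) × (0.9160 + 0.9160) = 9.85×10⁻⁶ T.

B ≈ 9.85 μT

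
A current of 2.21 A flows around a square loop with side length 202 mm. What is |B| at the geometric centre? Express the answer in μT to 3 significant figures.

Each side is a finite straight segment at perpendicular distance d = a/(2 tan(π/4)) = 0.101 m from the centre, with end-angles ±π/4.
One side contributes B₁ = (μ₀I/4πd)·2 sin(π/4) = 3.09×10⁻⁶ T.
All 4 sides add in the same direction: B = 4 × 3.09×10⁻⁶ = 1.24×10⁻⁵ T.

B ≈ 12.4 μT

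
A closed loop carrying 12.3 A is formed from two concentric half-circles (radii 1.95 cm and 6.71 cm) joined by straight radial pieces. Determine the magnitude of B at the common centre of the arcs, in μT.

The radial connectors point toward the centre, so dl × r̂ = 0 and they contribute nothing.
Each semicircle gives μ₀I/(4R): inner arc 1.98×10⁻⁴ T, outer arc 5.76×10⁻⁵ T.
The two arcs carry current in opposite angular senses, so their fields oppose: B = |1.98×10⁻⁴ − 5.76×10⁻⁵| = 1.41×10⁻⁴ T.

B ≈ 141 μT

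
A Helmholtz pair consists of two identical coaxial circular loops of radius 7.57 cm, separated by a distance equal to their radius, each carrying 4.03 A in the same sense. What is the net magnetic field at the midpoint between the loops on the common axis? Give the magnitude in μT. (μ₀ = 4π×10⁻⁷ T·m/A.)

Each loop contributes B = μ₀IR²/[2(R²+z²)^(3/2)] on the axis, with z measured from that loop.
Loop 1 (z = 0.03785 m): B₁ = 2.39×10⁻⁵ T. Loop 2 (z = 0.03785 m): B₂ = 2.39×10⁻⁵ T.
The fields add: B = B₁ + B₂ = 4.79×10⁻⁵ T.

B ≈ 47.9 μT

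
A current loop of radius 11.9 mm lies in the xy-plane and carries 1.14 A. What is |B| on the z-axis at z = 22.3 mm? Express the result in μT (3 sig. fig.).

On the axis of a circular loop, B = μ₀IR² / [2(R²+z²)^(3/2)].
R² + z² = (0.0119)² + (0.0223)² = 0.0006389 m², and (R²+z²)^(3/2) = 1.61×10⁻⁵ m³.
B = (4π×10⁻⁷ × 1.14 × 0.0001416) / (2 × 1.61×10⁻⁵) = 6.28×10⁻⁶ T.

B ≈ 6.28 μT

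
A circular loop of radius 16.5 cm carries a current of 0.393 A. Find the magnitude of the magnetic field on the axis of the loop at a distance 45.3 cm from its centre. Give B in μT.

On the axis of a circular loop, B = μ₀IR² / [2(R²+z²)^(3/2)].
R² + z² = (0.165)² + (0.453)² = 0.2324 m², and (R²+z²)^(3/2) = 0.112 m³.
B = (4π×10⁻⁷ × 0.393 × 0.02723) / (2 × 0.112) = 6.00×10⁻⁸ T.

B ≈ 0.0600 μT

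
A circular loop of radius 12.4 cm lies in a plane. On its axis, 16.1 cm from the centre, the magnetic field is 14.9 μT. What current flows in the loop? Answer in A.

On the axis of a loop, B = μ₀IR²/[2(R²+z²)^(3/2)], so I = 2B(R²+z²)^(3/2)/(μ₀R²).
R² + z² = 0.01538 + 0.02592 = 0.0413 m²; raised to 3/2 gives 8.39×10⁻³ m³.
I = 2 × 1.49×10⁻⁵ × 8.39×10⁻³ / (1.26×10⁻⁶ × 0.01538) = 12.9 A.

I ≈ 12.9 A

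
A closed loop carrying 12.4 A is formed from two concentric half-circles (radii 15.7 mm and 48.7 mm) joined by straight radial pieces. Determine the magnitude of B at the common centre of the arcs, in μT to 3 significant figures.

The radial connectors point toward the centre, so dl × r̂ = 0 and they contribute nothing.
Each semicircle gives μ₀I/(4R): inner arc 2.48×10⁻⁴ T, outer arc 8.00×10⁻⁵ T.
The two arcs carry current in opposite angular senses, so their fields oppose: B = |2.48×10⁻⁴ − 8.00×10⁻⁵| = 1.68×10⁻⁴ T.

B ≈ 168 μT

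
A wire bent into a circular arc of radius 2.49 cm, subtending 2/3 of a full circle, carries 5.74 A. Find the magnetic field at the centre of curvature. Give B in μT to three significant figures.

B ≈ 96.6 μT

The Biot–Savart field of a circular arc at its centre is B = μ₀Iφ/(4πR), with φ = 4.189 rad.
B = (4π×10⁻⁷ × 5.74 × 4.189) / (4π × 0.0249) = 9.66×10⁻⁵ T.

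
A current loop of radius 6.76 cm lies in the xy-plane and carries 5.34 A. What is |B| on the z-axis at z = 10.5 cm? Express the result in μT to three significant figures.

On the axis of a circular loop, B = μ₀IR² / [2(R²+z²)^(3/2)].
R² + z² = (0.0676)² + (0.105)² = 0.01559 m², and (R²+z²)^(3/2) = 1.95×10⁻³ m³.
B = (4π×10⁻⁷ × 5.34 × 0.00457) / (2 × 1.95×10⁻³) = 7.87×10⁻⁶ T.

B ≈ 7.87 μT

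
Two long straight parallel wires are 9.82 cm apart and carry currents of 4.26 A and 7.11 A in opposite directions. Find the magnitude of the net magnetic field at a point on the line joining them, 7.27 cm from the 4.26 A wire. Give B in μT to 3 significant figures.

B ≈ 67.5 μT

Each long wire gives B = μ₀I/(2πd). Distances are d₁ = 0.0727 m and d₂ = 0.0255 m.
B₁ = 1.17×10⁻⁵ T, B₂ = 5.58×10⁻⁵ T.
Between antiparallel currents both contributions point the same way, so they add. B = B₁ + B₂ = 1.17×10⁻⁵ + 5.58×10⁻⁵ = 6.75×10⁻⁵ T.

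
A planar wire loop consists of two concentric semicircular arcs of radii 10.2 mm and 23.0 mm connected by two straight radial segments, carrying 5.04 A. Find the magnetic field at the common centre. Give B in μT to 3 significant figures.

B ≈ 86.4 μT

The radial connectors point toward the centre, so dl × r̂ = 0 and they contribute nothing.
Each semicircle gives μ₀I/(4R): inner arc 1.55×10⁻⁴ T, outer arc 6.88×10⁻⁵ T.
The two arcs carry current in opposite angular senses, so their fields oppose: B = |1.55×10⁻⁴ − 6.88×10⁻⁵| = 8.64×10⁻⁵ T.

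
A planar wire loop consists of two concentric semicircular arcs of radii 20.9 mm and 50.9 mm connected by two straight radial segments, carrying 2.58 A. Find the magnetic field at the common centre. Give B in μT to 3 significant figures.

B ≈ 22.9 μT

The radial connectors point toward the centre, so dl × r̂ = 0 and they contribute nothing.
Each semicircle gives μ₀I/(4R): inner arc 3.88×10⁻⁵ T, outer arc 1.59×10⁻⁵ T.
The two arcs carry current in opposite angular senses, so their fields oppose: B = |3.88×10⁻⁵ − 1.59×10⁻⁵| = 2.29×10⁻⁵ T.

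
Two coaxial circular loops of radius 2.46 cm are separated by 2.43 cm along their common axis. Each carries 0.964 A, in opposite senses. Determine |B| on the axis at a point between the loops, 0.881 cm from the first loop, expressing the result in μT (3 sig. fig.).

Each loop contributes B = μ₀IR²/[2(R²+z²)^(3/2)] on the axis, with z measured from that loop.
Loop 1 (z = 0.00881 m): B₁ = 2.05×10⁻⁵ T. Loop 2 (z = 0.01549 m): B₂ = 1.49×10⁻⁵ T.
The fields oppose: B = |B₁ − B₂| = 5.63×10⁻⁶ T.

B ≈ 5.63 μT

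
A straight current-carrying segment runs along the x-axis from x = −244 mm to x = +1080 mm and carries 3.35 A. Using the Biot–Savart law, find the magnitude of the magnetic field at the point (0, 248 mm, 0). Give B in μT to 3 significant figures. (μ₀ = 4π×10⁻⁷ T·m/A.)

B ≈ 2.26 μT

For a finite straight segment, B = (μ₀I/4πd)(sinθ₁ + sinθ₂), where θ₁, θ₂ are the angles from the perpendicular to each end.
The perpendicular distance is d = 0.248 m; the end-offsets along the wire are a = 0.244 m and b = 1.08 m.
sinθ₁ = 0.244/√(0.244²+0.248²) = 0.7013; sinθ₂ = 1.08/√(1.08²+0.248²) = 0.9746.
B = (4π×10⁻⁷ × 3.35) / (4π × 0.248) × (0.7013 + 0.9746) = 2.26×10⁻⁶ T.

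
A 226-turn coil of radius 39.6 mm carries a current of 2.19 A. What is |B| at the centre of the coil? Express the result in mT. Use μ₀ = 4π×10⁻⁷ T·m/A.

For an N-turn flat coil, B = Nμ₀I/(2R) with R = 0.0396 m.
B = 226 × 3.47×10⁻⁵ T = 7.85×10⁻³ T.

B ≈ 7.85 mT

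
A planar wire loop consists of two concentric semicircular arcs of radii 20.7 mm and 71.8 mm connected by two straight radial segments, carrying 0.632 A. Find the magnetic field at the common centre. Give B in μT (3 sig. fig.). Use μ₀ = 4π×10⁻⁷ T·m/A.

B ≈ 6.83 μT

The radial connectors point toward the centre, so dl × r̂ = 0 and they contribute nothing.
Each semicircle gives μ₀I/(4R): inner arc 9.59×10⁻⁶ T, outer arc 2.77×10⁻⁶ T.
The two arcs carry current in opposite angular senses, so their fields oppose: B = |9.59×10⁻⁶ − 2.77×10⁻⁶| = 6.83×10⁻⁶ T.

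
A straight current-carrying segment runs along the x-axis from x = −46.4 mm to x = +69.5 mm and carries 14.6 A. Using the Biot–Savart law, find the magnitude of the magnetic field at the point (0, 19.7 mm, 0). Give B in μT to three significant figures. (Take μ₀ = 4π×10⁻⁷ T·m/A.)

B ≈ 140 μT

For a finite straight segment, B = (μ₀I/4πd)(sinθ₁ + sinθ₂), where θ₁, θ₂ are the angles from the perpendicular to each end.
The perpendicular distance is d = 0.0197 m; the end-offsets along the wire are a = 0.0464 m and b = 0.0695 m.
sinθ₁ = 0.0464/√(0.0464²+0.0197²) = 0.9205; sinθ₂ = 0.0695/√(0.0695²+0.0197²) = 0.9621.
B = (4π×10⁻⁷ × 14.6) / (4π × 0.0197) × (0.9205 + 0.9621) = 1.40×10⁻⁴ T.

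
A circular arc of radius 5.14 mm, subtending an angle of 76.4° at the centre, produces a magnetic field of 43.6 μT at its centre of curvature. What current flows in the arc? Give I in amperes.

I ≈ 1.68 A

For a circular arc, B = μ₀Iφ/(4πR) with φ in radians; here φ = 1.333 rad.
So I = 4πRB/(μ₀φ) = 4π × 0.00514 × 4.36×10⁻⁵ / (4π×10⁻⁷ × 1.333) = 1.68 A.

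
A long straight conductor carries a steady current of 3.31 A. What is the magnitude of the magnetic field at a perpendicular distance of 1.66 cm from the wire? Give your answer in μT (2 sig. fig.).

B ≈ 40 μT

For an infinitely long straight wire, B = μ₀I/(2πd).
B = (4π×10⁻⁷ × 3.31) / (2π × 0.0166) = 3.99×10⁻⁵ T.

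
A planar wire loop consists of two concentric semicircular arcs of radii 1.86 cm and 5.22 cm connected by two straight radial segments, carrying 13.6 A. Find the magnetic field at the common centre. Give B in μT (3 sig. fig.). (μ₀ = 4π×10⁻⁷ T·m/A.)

The radial connectors point toward the centre, so dl × r̂ = 0 and they contribute nothing.
Each semicircle gives μ₀I/(4R): inner arc 2.30×10⁻⁴ T, outer arc 8.18×10⁻⁵ T.
The two arcs carry current in opposite angular senses, so their fields oppose: B = |2.30×10⁻⁴ − 8.18×10⁻⁵| = 1.48×10⁻⁴ T.

B ≈ 148 μT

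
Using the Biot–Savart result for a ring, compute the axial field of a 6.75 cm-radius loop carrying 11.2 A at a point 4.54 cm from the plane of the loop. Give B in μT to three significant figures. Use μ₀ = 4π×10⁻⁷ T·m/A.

On the axis of a circular loop, B = μ₀IR² / [2(R²+z²)^(3/2)].
R² + z² = (0.0675)² + (0.0454)² = 0.006617 m², and (R²+z²)^(3/2) = 5.38×10⁻⁴ m³.
B = (4π×10⁻⁷ × 11.2 × 0.004556) / (2 × 5.38×10⁻⁴) = 5.96×10⁻⁵ T.

B ≈ 59.6 μT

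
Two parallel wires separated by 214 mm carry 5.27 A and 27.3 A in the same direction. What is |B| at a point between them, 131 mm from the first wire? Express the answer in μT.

B ≈ 57.7 μT

Each long wire gives B = μ₀I/(2πd). Distances are d₁ = 0.131 m and d₂ = 0.083 m.
B₁ = 8.05×10⁻⁶ T, B₂ = 6.58×10⁻⁵ T.
Between parallel currents the two contributions point in opposite directions, so they subtract. B = |B₁ − B₂| = |8.05×10⁻⁶ − 6.58×10⁻⁵| = 5.77×10⁻⁵ T.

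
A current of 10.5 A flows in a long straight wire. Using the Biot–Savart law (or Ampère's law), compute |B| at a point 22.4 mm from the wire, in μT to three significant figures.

B ≈ 93.7 μT

For an infinitely long straight wire, B = μ₀I/(2πd).
B = (4π×10⁻⁷ × 10.5) / (2π × 0.0224) = 9.37×10⁻⁵ T.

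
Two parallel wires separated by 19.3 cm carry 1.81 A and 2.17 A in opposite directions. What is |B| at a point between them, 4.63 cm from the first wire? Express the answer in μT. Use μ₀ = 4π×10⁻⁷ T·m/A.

Each long wire gives B = μ₀I/(2πd). Distances are d₁ = 0.0463 m and d₂ = 0.1467 m.
B₁ = 7.82×10⁻⁶ T, B₂ = 2.96×10⁻⁶ T.
Between antiparallel currents both contributions point the same way, so they add. B = B₁ + B₂ = 7.82×10⁻⁶ + 2.96×10⁻⁶ = 1.08×10⁻⁵ T.

B ≈ 10.8 μT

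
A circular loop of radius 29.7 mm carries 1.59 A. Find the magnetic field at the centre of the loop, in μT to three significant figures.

B ≈ 33.6 μT

At the centre of a circular loop the Biot–Savart law gives B = μ₀I/(2R).
B = (4π×10⁻⁷ × 1.59) / (2 × 0.0297) = 3.36×10⁻⁵ T.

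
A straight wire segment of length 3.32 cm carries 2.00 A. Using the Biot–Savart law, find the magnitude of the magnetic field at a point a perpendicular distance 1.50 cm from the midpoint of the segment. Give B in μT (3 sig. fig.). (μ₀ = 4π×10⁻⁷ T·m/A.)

For a finite straight segment, B = (μ₀I/4πd)(sinθ₁ + sinθ₂), where θ₁, θ₂ are the angles from the perpendicular to each end.
The perpendicular from the point meets the wire at its midpoint, so each end is L/2 = 0.0166 m away along the wire.
sinθ₁ = 0.0166/√(0.0166²+0.015²) = 0.7420; sinθ₂ = 0.0166/√(0.0166²+0.015²) = 0.7420.
B = (4π×10⁻⁷ × 2.00) / (4π × 0.015) × (0.7420 + 0.7420) = 1.98×10⁻⁵ T.

B ≈ 19.8 μT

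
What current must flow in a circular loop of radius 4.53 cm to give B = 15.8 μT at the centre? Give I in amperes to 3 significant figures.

I ≈ 1.14 A

At the centre of a circular loop B = μ₀I/(2R), so I = 2RB/μ₀.
With R = 0.0453 m, I = 2 × 0.0453 × 1.58×10⁻⁵ / (4π×10⁻⁷) = 1.14 A.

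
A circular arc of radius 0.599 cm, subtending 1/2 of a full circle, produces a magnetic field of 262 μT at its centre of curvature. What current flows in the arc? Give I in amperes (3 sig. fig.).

I ≈ 5.00 A

For a circular arc, B = μ₀Iφ/(4πR) with φ in radians; here φ = 3.142 rad.
So I = 4πRB/(μ₀φ) = 4π × 0.00599 × 2.62×10⁻⁴ / (4π×10⁻⁷ × 3.142) = 5.00 A.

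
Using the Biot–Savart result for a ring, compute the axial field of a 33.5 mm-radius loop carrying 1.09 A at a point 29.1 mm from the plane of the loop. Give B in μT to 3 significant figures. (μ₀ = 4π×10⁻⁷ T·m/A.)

B ≈ 8.80 μT

On the axis of a circular loop, B = μ₀IR² / [2(R²+z²)^(3/2)].
R² + z² = (0.0335)² + (0.0291)² = 0.001969 m², and (R²+z²)^(3/2) = 8.74×10⁻⁵ m³.
B = (4π×10⁻⁷ × 1.09 × 0.001122) / (2 × 8.74×10⁻⁵) = 8.80×10⁻⁶ T.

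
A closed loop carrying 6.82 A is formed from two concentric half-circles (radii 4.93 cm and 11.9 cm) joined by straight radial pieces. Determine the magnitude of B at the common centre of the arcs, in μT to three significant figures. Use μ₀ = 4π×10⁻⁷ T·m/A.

B ≈ 25.5 μT

The radial connectors point toward the centre, so dl × r̂ = 0 and they contribute nothing.
Each semicircle gives μ₀I/(4R): inner arc 4.35×10⁻⁵ T, outer arc 1.80×10⁻⁵ T.
The two arcs carry current in opposite angular senses, so their fields oppose: B = |4.35×10⁻⁵ − 1.80×10⁻⁵| = 2.55×10⁻⁵ T.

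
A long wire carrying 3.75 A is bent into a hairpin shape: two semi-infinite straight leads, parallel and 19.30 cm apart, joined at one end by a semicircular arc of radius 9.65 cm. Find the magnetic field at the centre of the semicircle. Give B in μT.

B ≈ 20.0 μT

The semicircular arc contributes B_arc = μ₀I·π/(4πR) = μ₀I/(4R) = 1.22×10⁻⁵ T.
Each semi-infinite lead is at perpendicular distance R = 0.0965 m from the centre, with the perpendicular foot at its near end, so it contributes μ₀I/(4πR); both point the same way, together 7.77×10⁻⁶ T.
Arc and leads all point the same direction: B = 1.22×10⁻⁵ + 7.77×10⁻⁶ = 2.00×10⁻⁵ T.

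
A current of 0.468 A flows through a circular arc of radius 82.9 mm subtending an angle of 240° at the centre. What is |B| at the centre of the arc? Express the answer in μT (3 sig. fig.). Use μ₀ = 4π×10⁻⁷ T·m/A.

B ≈ 2.36 μT

The Biot–Savart field of a circular arc at its centre is B = μ₀Iφ/(4πR), with φ = 4.189 rad.
B = (4π×10⁻⁷ × 0.468 × 4.189) / (4π × 0.0829) = 2.36×10⁻⁶ T.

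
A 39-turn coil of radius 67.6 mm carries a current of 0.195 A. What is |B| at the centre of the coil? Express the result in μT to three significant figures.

For an N-turn flat coil, B = Nμ₀I/(2R) with R = 0.0676 m.
B = 39 × 1.81×10⁻⁶ T = 7.07×10⁻⁵ T.

B ≈ 70.7 μT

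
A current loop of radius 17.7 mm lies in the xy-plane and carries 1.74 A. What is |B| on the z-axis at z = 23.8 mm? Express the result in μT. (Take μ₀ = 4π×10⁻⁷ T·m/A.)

On the axis of a circular loop, B = μ₀IR² / [2(R²+z²)^(3/2)].
R² + z² = (0.0177)² + (0.0238)² = 0.0008797 m², and (R²+z²)^(3/2) = 2.61×10⁻⁵ m³.
B = (4π×10⁻⁷ × 1.74 × 0.0003133) / (2 × 2.61×10⁻⁵) = 1.31×10⁻⁵ T.

B ≈ 13.1 μT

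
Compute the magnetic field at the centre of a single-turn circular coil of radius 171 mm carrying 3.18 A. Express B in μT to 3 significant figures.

B ≈ 11.7 μT

At the centre of a circular loop the Biot–Savart law gives B = μ₀I/(2R).
B = (4π×10⁻⁷ × 3.18) / (2 × 0.171) = 1.17×10⁻⁵ T.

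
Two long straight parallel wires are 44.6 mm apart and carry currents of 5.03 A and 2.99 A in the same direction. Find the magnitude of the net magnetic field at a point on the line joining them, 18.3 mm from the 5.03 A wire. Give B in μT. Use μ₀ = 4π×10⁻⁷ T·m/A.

Each long wire gives B = μ₀I/(2πd). Distances are d₁ = 0.0183 m and d₂ = 0.0263 m.
B₁ = 5.50×10⁻⁵ T, B₂ = 2.27×10⁻⁵ T.
Between parallel currents the two contributions point in opposite directions, so they subtract. B = |B₁ − B₂| = |5.50×10⁻⁵ − 2.27×10⁻⁵| = 3.22×10⁻⁵ T.

B ≈ 32.2 μT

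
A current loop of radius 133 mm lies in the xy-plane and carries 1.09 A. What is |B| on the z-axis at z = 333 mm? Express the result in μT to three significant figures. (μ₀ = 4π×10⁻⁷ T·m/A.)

B ≈ 0.263 μT

On the axis of a circular loop, B = μ₀IR² / [2(R²+z²)^(3/2)].
R² + z² = (0.133)² + (0.333)² = 0.1286 m², and (R²+z²)^(3/2) = 4.61×10⁻² m³.
B = (4π×10⁻⁷ × 1.09 × 0.01769) / (2 × 4.61×10⁻²) = 2.63×10⁻⁷ T.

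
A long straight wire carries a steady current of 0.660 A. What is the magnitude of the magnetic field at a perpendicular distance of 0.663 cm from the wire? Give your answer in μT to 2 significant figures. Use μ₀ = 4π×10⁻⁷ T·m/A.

B ≈ 20 μT

For an infinitely long straight wire, B = μ₀I/(2πd).
B = (4π×10⁻⁷ × 0.660) / (2π × 0.00663) = 1.99×10⁻⁵ T.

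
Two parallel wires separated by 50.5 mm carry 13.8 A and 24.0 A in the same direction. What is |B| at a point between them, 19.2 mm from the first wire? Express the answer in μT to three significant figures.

B ≈ 9.60 μT

Each long wire gives B = μ₀I/(2πd). Distances are d₁ = 0.0192 m and d₂ = 0.0313 m.
B₁ = 1.44×10⁻⁴ T, B₂ = 1.53×10⁻⁴ T.
Between parallel currents the two contributions point in opposite directions, so they subtract. B = |B₁ − B₂| = |1.44×10⁻⁴ − 1.53×10⁻⁴| = 9.60×10⁻⁶ T.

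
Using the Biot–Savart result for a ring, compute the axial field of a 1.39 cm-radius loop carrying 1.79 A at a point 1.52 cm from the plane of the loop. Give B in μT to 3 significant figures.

B ≈ 24.9 μT

On the axis of a circular loop, B = μ₀IR² / [2(R²+z²)^(3/2)].
R² + z² = (0.0139)² + (0.0152)² = 0.0004242 m², and (R²+z²)^(3/2) = 8.74×10⁻⁶ m³.
B = (4π×10⁻⁷ × 1.79 × 0.0001932) / (2 × 8.74×10⁻⁶) = 2.49×10⁻⁵ T.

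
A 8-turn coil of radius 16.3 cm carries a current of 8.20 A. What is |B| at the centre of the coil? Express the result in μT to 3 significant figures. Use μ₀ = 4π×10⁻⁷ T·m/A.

For an N-turn flat coil, B = Nμ₀I/(2R) with R = 0.163 m.
B = 8 × 3.16×10⁻⁵ T = 2.53×10⁻⁴ T.

B ≈ 253 μT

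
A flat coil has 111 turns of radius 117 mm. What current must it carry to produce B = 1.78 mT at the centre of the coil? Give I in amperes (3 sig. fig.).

I ≈ 2.99 A

For an N-turn coil, B = Nμ₀I/(2R) with R = 0.117 m, so I = 2RB/(Nμ₀) = 2 × 0.117 × 1.78×10⁻³ / (111 × 4π×10⁻⁷) = 2.99 A.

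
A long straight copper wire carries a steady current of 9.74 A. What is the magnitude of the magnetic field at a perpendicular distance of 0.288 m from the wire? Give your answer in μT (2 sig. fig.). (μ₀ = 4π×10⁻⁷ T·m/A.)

For an infinitely long straight wire, B = μ₀I/(2πd).
B = (4π×10⁻⁷ × 9.74) / (2π × 0.288) = 6.76×10⁻⁶ T.

B ≈ 6.8 μT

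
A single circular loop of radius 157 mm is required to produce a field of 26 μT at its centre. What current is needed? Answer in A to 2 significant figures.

At the centre of a circular loop B = μ₀I/(2R), so I = 2RB/μ₀.
With R = 0.157 m, I = 2 × 0.157 × 2.60×10⁻⁵ / (4π×10⁻⁷) = 6.50 A.

I ≈ 6.5 A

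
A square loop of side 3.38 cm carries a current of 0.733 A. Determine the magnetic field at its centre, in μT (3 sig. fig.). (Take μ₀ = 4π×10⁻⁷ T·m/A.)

Each side is a finite straight segment at perpendicular distance d = a/(2 tan(π/4)) = 0.0169 m from the centre, with end-angles ±π/4.
One side contributes B₁ = (μ₀I/4πd)·2 sin(π/4) = 6.13×10⁻⁶ T.
All 4 sides add in the same direction: B = 4 × 6.13×10⁻⁶ = 2.45×10⁻⁵ T.

B ≈ 24.5 μT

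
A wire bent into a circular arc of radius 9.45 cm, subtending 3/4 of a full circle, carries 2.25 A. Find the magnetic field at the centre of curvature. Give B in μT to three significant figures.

B ≈ 11.2 μT

The Biot–Savart field of a circular arc at its centre is B = μ₀Iφ/(4πR), with φ = 4.712 rad.
B = (4π×10⁻⁷ × 2.25 × 4.712) / (4π × 0.0945) = 1.12×10⁻⁵ T.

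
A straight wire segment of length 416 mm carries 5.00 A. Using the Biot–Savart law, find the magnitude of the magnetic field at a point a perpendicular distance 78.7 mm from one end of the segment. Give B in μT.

For a finite straight segment, B = (μ₀I/4πd)(sinθ₁ + sinθ₂), where θ₁, θ₂ are the angles from the perpendicular to each end.
The perpendicular foot is at one end, so the two end-offsets along the wire are 0 and L = 0.416 m.
sinθ₁ = 0/√(0²+0.0787²) = 0.0000; sinθ₂ = 0.416/√(0.416²+0.0787²) = 0.9826.
B = (4π×10⁻⁷ × 5.00) / (4π × 0.0787) × (0.0000 + 0.9826) = 6.24×10⁻⁶ T.

B ≈ 6.24 μT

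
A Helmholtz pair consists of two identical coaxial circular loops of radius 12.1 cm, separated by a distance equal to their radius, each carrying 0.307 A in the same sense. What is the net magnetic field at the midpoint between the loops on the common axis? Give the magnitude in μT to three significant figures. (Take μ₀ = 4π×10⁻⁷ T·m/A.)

B ≈ 2.28 μT

Each loop contributes B = μ₀IR²/[2(R²+z²)^(3/2)] on the axis, with z measured from that loop.
Loop 1 (z = 0.0605 m): B₁ = 1.14×10⁻⁶ T. Loop 2 (z = 0.0605 m): B₂ = 1.14×10⁻⁶ T.
The fields add: B = B₁ + B₂ = 2.28×10⁻⁶ T.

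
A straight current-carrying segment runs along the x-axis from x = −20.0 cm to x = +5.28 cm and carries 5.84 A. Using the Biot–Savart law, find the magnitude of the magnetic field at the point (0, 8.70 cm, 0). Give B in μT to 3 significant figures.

For a finite straight segment, B = (μ₀I/4πd)(sinθ₁ + sinθ₂), where θ₁, θ₂ are the angles from the perpendicular to each end.
The perpendicular distance is d = 0.087 m; the end-offsets along the wire are a = 0.2 m and b = 0.0528 m.
sinθ₁ = 0.2/√(0.2²+0.087²) = 0.9170; sinθ₂ = 0.0528/√(0.0528²+0.087²) = 0.5188.
B = (4π×10⁻⁷ × 5.84) / (4π × 0.087) × (0.9170 + 0.5188) = 9.64×10⁻⁶ T.

B ≈ 9.64 μT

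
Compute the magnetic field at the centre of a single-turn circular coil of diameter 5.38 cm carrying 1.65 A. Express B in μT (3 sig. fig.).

At the centre of a circular loop the Biot–Savart law gives B = μ₀I/(2R) (so R = 0.0269 m).
B = (4π×10⁻⁷ × 1.65) / (2 × 0.0269) = 3.85×10⁻⁵ T.

B ≈ 38.5 μT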